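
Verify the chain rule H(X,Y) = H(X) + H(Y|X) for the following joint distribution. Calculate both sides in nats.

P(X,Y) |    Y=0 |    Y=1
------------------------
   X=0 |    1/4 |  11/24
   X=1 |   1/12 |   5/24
H(X,Y) = 1.2380, H(X) = 0.6036, H(Y|X) = 0.6344 (all in nats)

Chain rule: H(X,Y) = H(X) + H(Y|X)

Left side — joint entropy directly:
H(X,Y) = -Σ p(x,y) log p(x,y) = 1.2380 nats

Right side — compute H(Y|X) from the conditional distributions:
P(X) = (17/24, 7/24), so H(X) = 0.6036 nats
H(Y|X) = Σ_x P(X=x) · H(Y|X=x):
  P(Y|X=0) = (6/17, 11/17), H(Y|X=0) = 0.6492, weight P(X=0) = 17/24
  P(Y|X=1) = (2/7, 5/7), H(Y|X=1) = 0.5983, weight P(X=1) = 7/24
H(Y|X) = 0.6344 nats

H(X) + H(Y|X) = 0.6036 + 0.6344 = 1.2380 nats

Both sides equal 1.2380 nats. ✓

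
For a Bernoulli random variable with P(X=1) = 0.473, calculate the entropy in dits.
0.3004 dits

The binary entropy function is:
H(p) = -p log(p) - (1-p) log(1-p)

H(0.473) = -0.473 × log_10(0.473) - 0.527 × log_10(0.527)
H(0.473) = 0.3004 dits

Note: Binary entropy is maximized at p=0.5 (H=1 bit) and minimized at p=0 or p=1 (H=0).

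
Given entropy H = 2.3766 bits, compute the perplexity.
5.1931

Perplexity is 2^H (or exp(H) for natural log).

H = 2.3766 bits
Perplexity = 2^2.3766 = 5.1931

Interpretation: The model's uncertainty is equivalent to choosing uniformly among 5.2 options.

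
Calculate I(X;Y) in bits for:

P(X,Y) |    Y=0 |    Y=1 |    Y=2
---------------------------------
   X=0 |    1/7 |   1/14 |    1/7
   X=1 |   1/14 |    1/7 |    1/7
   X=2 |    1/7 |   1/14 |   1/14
0.0617 bits

Mutual information: I(X;Y) = H(X) + H(Y) - H(X,Y)

Marginals:
P(X) = (5/14, 5/14, 2/7), H(X) = 1.5774 bits
P(Y) = (5/14, 2/7, 5/14), H(Y) = 1.5774 bits

Joint entropy: H(X,Y) = 3.0931 bits

I(X;Y) = 1.5774 + 1.5774 - 3.0931 = 0.0617 bits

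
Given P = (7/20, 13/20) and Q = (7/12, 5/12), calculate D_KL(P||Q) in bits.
0.1591 bits

KL divergence: D_KL(P||Q) = Σ p(x) log(p(x)/q(x))

Computing term by term:
  x=0: 7/20 × log_2[(7/20)/(7/12)] = 7/20 × -0.7370 = -0.2579
  x=1: 13/20 × log_2[(13/20)/(5/12)] = 13/20 × 0.6415 = 0.4170

D_KL(P||Q) = 0.1591 bits

Note: KL divergence is always non-negative and equals 0 iff P = Q.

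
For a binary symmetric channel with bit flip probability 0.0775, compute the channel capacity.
0.6067 bits

For a binary symmetric channel (BSC) with error probability p:
Capacity C = 1 - H(p) bits per symbol

where H(p) = -p log₂(p) - (1-p) log₂(1-p) is the binary entropy function.

H(0.0775) = 0.3933 bits
C = 1 - 0.3933 = 0.6067 bits per symbol

This means we can reliably transmit up to 0.6067 bits of information per channel use.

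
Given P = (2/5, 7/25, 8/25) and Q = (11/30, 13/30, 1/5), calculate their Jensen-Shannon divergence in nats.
0.0157 nats

Jensen-Shannon divergence is:
JSD(P||Q) = 0.5 × D_KL(P||M) + 0.5 × D_KL(Q||M)
where M = 0.5 × (P + Q) is the mixture distribution.

M = 0.5 × (2/5, 7/25, 8/25) + 0.5 × (11/30, 13/30, 1/5) = (0.383333, 0.356667, 0.26)

D_KL(P||M) = 0.0157 nats
D_KL(Q||M) = 0.0156 nats

JSD(P||Q) = 0.5 × 0.0157 + 0.5 × 0.0156 = 0.0157 nats

Unlike KL divergence, JSD is symmetric and bounded: 0 ≤ JSD ≤ log(2).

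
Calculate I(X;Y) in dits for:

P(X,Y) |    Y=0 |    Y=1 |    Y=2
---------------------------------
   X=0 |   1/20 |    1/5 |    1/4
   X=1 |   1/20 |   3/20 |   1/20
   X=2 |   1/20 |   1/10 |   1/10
0.0163 dits

Mutual information: I(X;Y) = H(X) + H(Y) - H(X,Y)

Marginals:
P(X) = (1/2, 1/4, 1/4), H(X) = 0.4515 dits
P(Y) = (3/20, 9/20, 2/5), H(Y) = 0.4388 dits

Joint entropy: H(X,Y) = 0.8741 dits

I(X;Y) = 0.4515 + 0.4388 - 0.8741 = 0.0163 dits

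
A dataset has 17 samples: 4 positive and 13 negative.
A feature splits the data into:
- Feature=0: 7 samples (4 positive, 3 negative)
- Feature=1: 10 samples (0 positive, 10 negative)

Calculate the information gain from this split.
0.3814 bits

Information Gain = H(Y) - H(Y|Feature)

Before split:
P(positive) = 4/17 = 0.2353
H(Y) = 0.7871 bits

After split:
Feature=0: H = 0.9852 bits (weight = 7/17)
Feature=1: H = 0.0000 bits (weight = 10/17)
H(Y|Feature) = (7/17)×0.9852 + (10/17)×0.0000 = 0.4057 bits

Information Gain = 0.7871 - 0.4057 = 0.3814 bits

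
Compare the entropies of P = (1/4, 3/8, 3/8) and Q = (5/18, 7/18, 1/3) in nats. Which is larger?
Q

Computing entropies in nats:
H(P) = 1.0822
H(Q) = 1.0893

Distribution Q has higher entropy.

Intuition: The distribution closer to uniform (more spread out) has higher entropy.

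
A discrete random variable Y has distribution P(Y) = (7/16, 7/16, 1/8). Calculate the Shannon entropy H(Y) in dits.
0.4270 dits

Shannon entropy is H(X) = -Σ p(x) log p(x).

For P = (7/16, 7/16, 1/8):
H = -7/16 × log_10(7/16) -7/16 × log_10(7/16) -1/8 × log_10(1/8)
H = 0.4270 dits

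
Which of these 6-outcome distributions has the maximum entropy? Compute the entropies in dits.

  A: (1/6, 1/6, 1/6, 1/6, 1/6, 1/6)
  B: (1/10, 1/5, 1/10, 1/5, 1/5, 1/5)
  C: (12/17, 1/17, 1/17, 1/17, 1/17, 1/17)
A

For a discrete distribution over n outcomes, entropy is maximized by the uniform distribution.

Computing entropies:
H(A) = 0.7782 dits
H(B) = 0.7592 dits
H(C) = 0.4687 dits

The uniform distribution (where all probabilities equal 1/6) achieves the maximum entropy of log_10(6) = 0.7782 dits.

Distribution A has the highest entropy.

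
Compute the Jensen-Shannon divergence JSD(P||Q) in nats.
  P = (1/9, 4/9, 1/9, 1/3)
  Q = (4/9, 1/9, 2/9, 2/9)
0.1221 nats

Jensen-Shannon divergence is:
JSD(P||Q) = 0.5 × D_KL(P||M) + 0.5 × D_KL(Q||M)
where M = 0.5 × (P + Q) is the mixture distribution.

M = 0.5 × (1/9, 4/9, 1/9, 1/3) + 0.5 × (4/9, 1/9, 2/9, 2/9) = (5/18, 5/18, 1/6, 5/18)

D_KL(P||M) = 0.1228 nats
D_KL(Q||M) = 0.1214 nats

JSD(P||Q) = 0.5 × 0.1228 + 0.5 × 0.1214 = 0.1221 nats

Unlike KL divergence, JSD is symmetric and bounded: 0 ≤ JSD ≤ log(2).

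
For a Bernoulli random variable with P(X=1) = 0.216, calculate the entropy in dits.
0.2266 dits

The binary entropy function is:
H(p) = -p log(p) - (1-p) log(1-p)

H(0.216) = -0.216 × log_10(0.216) - 0.784 × log_10(0.784)
H(0.216) = 0.2266 dits

Note: Binary entropy is maximized at p=0.5 (H=1 bit) and minimized at p=0 or p=1 (H=0).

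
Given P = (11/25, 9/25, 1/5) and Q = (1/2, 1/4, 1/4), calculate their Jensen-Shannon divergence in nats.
0.0073 nats

Jensen-Shannon divergence is:
JSD(P||Q) = 0.5 × D_KL(P||M) + 0.5 × D_KL(Q||M)
where M = 0.5 × (P + Q) is the mixture distribution.

M = 0.5 × (11/25, 9/25, 1/5) + 0.5 × (1/2, 1/4, 1/4) = (0.47, 0.305, 9/40)

D_KL(P||M) = 0.0071 nats
D_KL(Q||M) = 0.0076 nats

JSD(P||Q) = 0.5 × 0.0071 + 0.5 × 0.0076 = 0.0073 nats

Unlike KL divergence, JSD is symmetric and bounded: 0 ≤ JSD ≤ log(2).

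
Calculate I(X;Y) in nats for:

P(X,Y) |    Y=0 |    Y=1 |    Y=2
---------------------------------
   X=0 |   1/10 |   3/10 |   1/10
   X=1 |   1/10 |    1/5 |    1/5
0.0271 nats

Mutual information: I(X;Y) = H(X) + H(Y) - H(X,Y)

Marginals:
P(X) = (1/2, 1/2), H(X) = 0.6931 nats
P(Y) = (1/5, 1/2, 3/10), H(Y) = 1.0297 nats

Joint entropy: H(X,Y) = 1.6957 nats

I(X;Y) = 0.6931 + 1.0297 - 1.6957 = 0.0271 nats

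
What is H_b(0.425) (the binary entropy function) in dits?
0.2961 dits

The binary entropy function is:
H(p) = -p log(p) - (1-p) log(1-p)

H(0.425) = -0.425 × log_10(0.425) - 0.575 × log_10(0.575)
H(0.425) = 0.2961 dits

Note: Binary entropy is maximized at p=0.5 (H=1 bit) and minimized at p=0 or p=1 (H=0).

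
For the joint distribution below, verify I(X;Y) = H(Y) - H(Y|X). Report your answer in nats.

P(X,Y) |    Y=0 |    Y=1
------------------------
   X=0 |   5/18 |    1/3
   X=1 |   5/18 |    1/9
I(X;Y) = 0.0332 nats

Mutual information has multiple equivalent forms:
- I(X;Y) = H(X) - H(X|Y)
- I(X;Y) = H(Y) - H(Y|X)
- I(X;Y) = H(X) + H(Y) - H(X,Y)

Computing all quantities:
H(X) = 0.6682, H(Y) = 0.6870, H(X,Y) = 1.3220
H(X|Y) = 0.6350, H(Y|X) = 0.6537

Verification:
H(X) - H(X|Y) = 0.6682 - 0.6350 = 0.0332
H(Y) - H(Y|X) = 0.6870 - 0.6537 = 0.0332
H(X) + H(Y) - H(X,Y) = 0.6682 + 0.6870 - 1.3220 = 0.0332

All forms give I(X;Y) = 0.0332 nats. ✓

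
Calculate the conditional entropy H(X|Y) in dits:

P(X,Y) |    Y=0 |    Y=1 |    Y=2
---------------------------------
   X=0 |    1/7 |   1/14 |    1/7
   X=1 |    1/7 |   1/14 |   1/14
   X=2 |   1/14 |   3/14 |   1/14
0.4400 dits

Using the chain rule: H(X|Y) = H(X,Y) - H(Y)

First, compute H(X,Y) = 0.9149 dits

Marginal P(Y) = (5/14, 5/14, 2/7)
H(Y) = 0.4748 dits

H(X|Y) = H(X,Y) - H(Y) = 0.9149 - 0.4748 = 0.4400 dits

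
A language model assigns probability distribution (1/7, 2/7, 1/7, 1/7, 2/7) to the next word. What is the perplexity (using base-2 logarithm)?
4.7107

Perplexity is 2^H (or exp(H) for natural log).

First, H = -Σ p log p = 2.2359 bits
Perplexity = 2^2.2359 = 4.7107

Interpretation: The model's uncertainty is equivalent to choosing uniformly among 4.7 options.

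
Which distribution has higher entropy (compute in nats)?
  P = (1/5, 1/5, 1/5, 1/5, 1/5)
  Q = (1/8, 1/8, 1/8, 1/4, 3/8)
P

Computing entropies in nats:
H(P) = 1.6094
H(Q) = 1.4942

Distribution P has higher entropy.

Intuition: The distribution closer to uniform (more spread out) has higher entropy.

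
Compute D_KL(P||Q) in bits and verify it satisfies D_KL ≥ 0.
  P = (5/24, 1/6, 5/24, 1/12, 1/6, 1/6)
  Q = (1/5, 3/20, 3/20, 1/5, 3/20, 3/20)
0.0818 bits

KL divergence satisfies the Gibbs inequality: D_KL(P||Q) ≥ 0 for all distributions P, Q.

D_KL(P||Q) = Σ p(x) log(p(x)/q(x))
Term by term:
  x=0: 5/24 × log_2[(5/24)/(1/5)] = 0.0123
  x=1: 1/6 × log_2[(1/6)/(3/20)] = 0.0253
  x=2: 5/24 × log_2[(5/24)/(3/20)] = 0.0987
  x=3: 1/12 × log_2[(1/12)/(1/5)] = -0.1053
  x=4: 1/6 × log_2[(1/6)/(3/20)] = 0.0253
  x=5: 1/6 × log_2[(1/6)/(3/20)] = 0.0253
D_KL(P||Q) = 0.0818 bits

D_KL(P||Q) = 0.0818 ≥ 0 ✓

This non-negativity is a fundamental property: relative entropy cannot be negative because it measures how different Q is from P.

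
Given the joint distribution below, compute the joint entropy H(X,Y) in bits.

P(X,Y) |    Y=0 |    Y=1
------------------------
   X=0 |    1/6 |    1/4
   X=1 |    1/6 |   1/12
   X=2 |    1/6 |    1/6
2.5221 bits

Joint entropy is H(X,Y) = -Σ_{x,y} p(x,y) log p(x,y).

Summing over all non-zero entries:
H(X,Y) = -[1/6·log_2(1/6) + 1/4·log_2(1/4) + 1/6·log_2(1/6) + 1/12·log_2(1/12) + 1/6·log_2(1/6) + 1/6·log_2(1/6)]
H(X,Y) = 2.5221 bits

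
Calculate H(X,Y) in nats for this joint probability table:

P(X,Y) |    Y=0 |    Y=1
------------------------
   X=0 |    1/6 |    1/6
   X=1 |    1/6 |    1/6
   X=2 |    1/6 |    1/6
1.7918 nats

Joint entropy is H(X,Y) = -Σ_{x,y} p(x,y) log p(x,y).

Summing over all non-zero entries:
H(X,Y) = -[1/6·log_e(1/6) + 1/6·log_e(1/6) + 1/6·log_e(1/6) + 1/6·log_e(1/6) + 1/6·log_e(1/6) + 1/6·log_e(1/6)]
H(X,Y) = 1.7918 nats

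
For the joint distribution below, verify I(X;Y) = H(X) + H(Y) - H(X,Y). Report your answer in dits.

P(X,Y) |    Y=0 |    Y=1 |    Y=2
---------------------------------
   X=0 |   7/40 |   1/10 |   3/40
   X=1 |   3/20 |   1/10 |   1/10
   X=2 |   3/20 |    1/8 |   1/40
I(X;Y) = 0.0111 dits

Mutual information has multiple equivalent forms:
- I(X;Y) = H(X) - H(X|Y)
- I(X;Y) = H(Y) - H(Y|X)
- I(X;Y) = H(X) + H(Y) - H(X,Y)

Computing all quantities:
H(X) = 0.4760, H(Y) = 0.4520, H(X,Y) = 0.9169
H(X|Y) = 0.4649, H(Y|X) = 0.4409

Verification:
H(X) - H(X|Y) = 0.4760 - 0.4649 = 0.0111
H(Y) - H(Y|X) = 0.4520 - 0.4409 = 0.0111
H(X) + H(Y) - H(X,Y) = 0.4760 + 0.4520 - 0.9169 = 0.0111

All forms give I(X;Y) = 0.0111 dits. ✓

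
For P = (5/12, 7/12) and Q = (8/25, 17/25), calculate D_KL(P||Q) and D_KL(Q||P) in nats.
D_KL(P||Q) = 0.0205, D_KL(Q||P) = 0.0198

KL divergence is not symmetric: D_KL(P||Q) ≠ D_KL(Q||P) in general.

D_KL(P||Q) = 0.0205 nats
D_KL(Q||P) = 0.0198 nats

No, they are not equal!

This asymmetry is why KL divergence is not a true distance metric.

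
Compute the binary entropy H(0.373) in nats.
0.6605 nats

The binary entropy function is:
H(p) = -p log(p) - (1-p) log(1-p)

H(0.373) = -0.373 × log_e(0.373) - 0.627 × log_e(0.627)
H(0.373) = 0.6605 nats

Note: Binary entropy is maximized at p=0.5 (H=1 bit) and minimized at p=0 or p=1 (H=0).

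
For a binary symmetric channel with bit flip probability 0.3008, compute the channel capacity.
0.1177 bits

For a binary symmetric channel (BSC) with error probability p:
Capacity C = 1 - H(p) bits per symbol

where H(p) = -p log₂(p) - (1-p) log₂(1-p) is the binary entropy function.

H(0.3008) = 0.8823 bits
C = 1 - 0.8823 = 0.1177 bits per symbol

This means we can reliably transmit up to 0.1177 bits of information per channel use.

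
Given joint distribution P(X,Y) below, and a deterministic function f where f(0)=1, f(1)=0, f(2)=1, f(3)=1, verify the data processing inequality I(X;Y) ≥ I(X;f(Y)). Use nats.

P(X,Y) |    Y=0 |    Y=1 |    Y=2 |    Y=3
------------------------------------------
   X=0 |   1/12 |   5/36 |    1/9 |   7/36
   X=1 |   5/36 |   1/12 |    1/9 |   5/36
I(X;Y) = 0.0171, I(X;f(Y)) = 0.0055, inequality holds: 0.0171 ≥ 0.0055

Data Processing Inequality: For any Markov chain X → Y → Z, we have I(X;Y) ≥ I(X;Z).

Here Z = f(Y) is a deterministic function of Y, forming X → Y → Z.

Original I(X;Y) = 0.0171 nats

After applying f:
P(X,Z) where Z=f(Y):
- P(X,Z=0) = P(X,Y=1)
- P(X,Z=1) = P(X,Y=0) + P(X,Y=2) + P(X,Y=3)

I(X;Z) = I(X;f(Y)) = 0.0055 nats

Verification: 0.0171 ≥ 0.0055 ✓

Information cannot be created by processing; the function f can only lose information about X.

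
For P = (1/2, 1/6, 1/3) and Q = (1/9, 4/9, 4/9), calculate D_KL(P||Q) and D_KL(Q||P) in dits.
D_KL(P||Q) = 0.2140, D_KL(Q||P) = 0.1723

KL divergence is not symmetric: D_KL(P||Q) ≠ D_KL(Q||P) in general.

D_KL(P||Q) = 0.2140 dits
D_KL(Q||P) = 0.1723 dits

No, they are not equal!

This asymmetry is why KL divergence is not a true distance metric.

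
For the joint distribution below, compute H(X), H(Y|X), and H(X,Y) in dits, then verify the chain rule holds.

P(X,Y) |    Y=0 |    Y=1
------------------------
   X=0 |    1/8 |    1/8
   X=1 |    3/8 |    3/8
H(X,Y) = 0.5452, H(X) = 0.2442, H(Y|X) = 0.3010 (all in dits)

Chain rule: H(X,Y) = H(X) + H(Y|X)

Left side — joint entropy directly:
H(X,Y) = -Σ p(x,y) log p(x,y) = 0.5452 dits

Right side — compute H(Y|X) from the conditional distributions:
P(X) = (1/4, 3/4), so H(X) = 0.2442 dits
H(Y|X) = Σ_x P(X=x) · H(Y|X=x):
  P(Y|X=0) = (1/2, 1/2), H(Y|X=0) = 0.3010, weight P(X=0) = 1/4
  P(Y|X=1) = (1/2, 1/2), H(Y|X=1) = 0.3010, weight P(X=1) = 3/4
H(Y|X) = 0.3010 dits

H(X) + H(Y|X) = 0.2442 + 0.3010 = 0.5452 dits

Both sides equal 0.5452 dits. ✓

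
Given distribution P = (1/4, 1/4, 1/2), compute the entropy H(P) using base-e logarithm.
1.0397 nats

Shannon entropy is H(X) = -Σ p(x) log p(x).

For P = (1/4, 1/4, 1/2):
H = -1/4 × log_e(1/4) -1/4 × log_e(1/4) -1/2 × log_e(1/2)
H = 1.0397 nats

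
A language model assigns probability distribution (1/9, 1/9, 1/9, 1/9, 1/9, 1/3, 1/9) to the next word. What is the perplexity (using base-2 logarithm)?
6.2403

Perplexity is 2^H (or exp(H) for natural log).

First, H = -Σ p log p = 2.6416 bits
Perplexity = 2^2.6416 = 6.2403

Interpretation: The model's uncertainty is equivalent to choosing uniformly among 6.2 options.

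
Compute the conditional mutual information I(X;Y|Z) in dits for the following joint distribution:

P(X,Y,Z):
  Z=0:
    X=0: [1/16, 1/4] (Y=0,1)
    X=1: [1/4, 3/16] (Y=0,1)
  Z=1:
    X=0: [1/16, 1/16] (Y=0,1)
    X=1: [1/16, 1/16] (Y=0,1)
0.0236 dits

Conditional mutual information: I(X;Y|Z) = H(X|Z) + H(Y|Z) - H(X,Y|Z)

H(Z) = 0.2442
H(X,Z) = 0.5407 → H(X|Z) = 0.2965
H(Y,Z) = 0.5407 → H(Y|Z) = 0.2965
H(X,Y,Z) = 0.8136 → H(X,Y|Z) = 0.5694

I(X;Y|Z) = 0.2965 + 0.2965 - 0.5694 = 0.0236 dits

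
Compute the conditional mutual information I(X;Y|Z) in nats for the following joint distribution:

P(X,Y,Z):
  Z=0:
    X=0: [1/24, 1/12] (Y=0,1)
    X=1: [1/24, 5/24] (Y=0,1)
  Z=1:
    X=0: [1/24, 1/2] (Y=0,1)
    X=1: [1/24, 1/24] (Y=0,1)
0.0472 nats

Conditional mutual information: I(X;Y|Z) = H(X|Z) + H(Y|Z) - H(X,Y|Z)

H(Z) = 0.6616
H(X,Z) = 1.1457 → H(X|Z) = 0.4841
H(Y,Z) = 1.1056 → H(Y|Z) = 0.4441
H(X,Y,Z) = 1.5425 → H(X,Y|Z) = 0.8810

I(X;Y|Z) = 0.4841 + 0.4441 - 0.8810 = 0.0472 nats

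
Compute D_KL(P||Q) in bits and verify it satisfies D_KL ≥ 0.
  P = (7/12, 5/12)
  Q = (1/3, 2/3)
0.1884 bits

KL divergence satisfies the Gibbs inequality: D_KL(P||Q) ≥ 0 for all distributions P, Q.

D_KL(P||Q) = Σ p(x) log(p(x)/q(x))
Term by term:
  x=0: 7/12 × log_2[(7/12)/(1/3)] = 0.4710
  x=1: 5/12 × log_2[(5/12)/(2/3)] = -0.2825
D_KL(P||Q) = 0.1884 bits

D_KL(P||Q) = 0.1884 ≥ 0 ✓

This non-negativity is a fundamental property: relative entropy cannot be negative because it measures how different Q is from P.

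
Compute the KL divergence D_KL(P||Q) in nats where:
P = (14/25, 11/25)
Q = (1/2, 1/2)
0.0072 nats

KL divergence: D_KL(P||Q) = Σ p(x) log(p(x)/q(x))

Computing term by term:
  x=0: 14/25 × log_e[(14/25)/(1/2)] = 14/25 × 0.1133 = 0.0635
  x=1: 11/25 × log_e[(11/25)/(1/2)] = 11/25 × -0.1278 = -0.0562

D_KL(P||Q) = 0.0072 nats

Note: KL divergence is always non-negative and equals 0 iff P = Q.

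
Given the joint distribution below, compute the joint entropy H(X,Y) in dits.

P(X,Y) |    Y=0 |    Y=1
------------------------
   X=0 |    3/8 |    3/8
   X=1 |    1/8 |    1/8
0.5452 dits

Joint entropy is H(X,Y) = -Σ_{x,y} p(x,y) log p(x,y).

Summing over all non-zero entries:
H(X,Y) = -[3/8·log_10(3/8) + 3/8·log_10(3/8) + 1/8·log_10(1/8) + 1/8·log_10(1/8)]
H(X,Y) = 0.5452 dits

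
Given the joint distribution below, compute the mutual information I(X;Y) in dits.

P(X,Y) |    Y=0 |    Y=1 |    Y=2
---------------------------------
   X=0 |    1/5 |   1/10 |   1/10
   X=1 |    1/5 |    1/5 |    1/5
0.0060 dits

Mutual information: I(X;Y) = H(X) + H(Y) - H(X,Y)

Marginals:
P(X) = (2/5, 3/5), H(X) = 0.2923 dits
P(Y) = (2/5, 3/10, 3/10), H(Y) = 0.4729 dits

Joint entropy: H(X,Y) = 0.7592 dits

I(X;Y) = 0.2923 + 0.4729 - 0.7592 = 0.0060 dits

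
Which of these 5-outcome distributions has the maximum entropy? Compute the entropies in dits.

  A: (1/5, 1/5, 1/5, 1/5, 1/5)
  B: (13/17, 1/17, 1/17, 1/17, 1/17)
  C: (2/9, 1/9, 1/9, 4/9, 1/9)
A

For a discrete distribution over n outcomes, entropy is maximized by the uniform distribution.

Computing entropies:
H(A) = 0.6990 dits
H(B) = 0.3786 dits
H(C) = 0.6198 dits

The uniform distribution (where all probabilities equal 1/5) achieves the maximum entropy of log_10(5) = 0.6990 dits.

Distribution A has the highest entropy.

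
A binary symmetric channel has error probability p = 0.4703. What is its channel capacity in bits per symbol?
0.0025 bits

For a binary symmetric channel (BSC) with error probability p:
Capacity C = 1 - H(p) bits per symbol

where H(p) = -p log₂(p) - (1-p) log₂(1-p) is the binary entropy function.

H(0.4703) = 0.9975 bits
C = 1 - 0.9975 = 0.0025 bits per symbol

This means we can reliably transmit up to 0.0025 bits of information per channel use.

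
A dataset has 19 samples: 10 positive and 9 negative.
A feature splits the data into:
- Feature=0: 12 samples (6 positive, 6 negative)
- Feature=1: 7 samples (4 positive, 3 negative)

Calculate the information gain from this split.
0.0034 bits

Information Gain = H(Y) - H(Y|Feature)

Before split:
P(positive) = 10/19 = 0.5263
H(Y) = 0.9980 bits

After split:
Feature=0: H = 1.0000 bits (weight = 12/19)
Feature=1: H = 0.9852 bits (weight = 7/19)
H(Y|Feature) = (12/19)×1.0000 + (7/19)×0.9852 = 0.9946 bits

Information Gain = 0.9980 - 0.9946 = 0.0034 bits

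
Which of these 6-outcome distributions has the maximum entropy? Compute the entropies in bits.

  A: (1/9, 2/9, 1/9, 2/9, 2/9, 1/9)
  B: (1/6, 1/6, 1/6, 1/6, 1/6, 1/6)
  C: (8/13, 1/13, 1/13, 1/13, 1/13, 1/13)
B

For a discrete distribution over n outcomes, entropy is maximized by the uniform distribution.

Computing entropies:
H(A) = 2.5033 bits
H(B) = 2.5850 bits
H(C) = 1.8543 bits

The uniform distribution (where all probabilities equal 1/6) achieves the maximum entropy of log_2(6) = 2.5850 bits.

Distribution B has the highest entropy.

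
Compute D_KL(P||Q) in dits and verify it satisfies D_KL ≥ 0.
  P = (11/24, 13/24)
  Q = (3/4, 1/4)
0.0839 dits

KL divergence satisfies the Gibbs inequality: D_KL(P||Q) ≥ 0 for all distributions P, Q.

D_KL(P||Q) = Σ p(x) log(p(x)/q(x))
Term by term:
  x=0: 11/24 × log_10[(11/24)/(3/4)] = -0.0980
  x=1: 13/24 × log_10[(13/24)/(1/4)] = 0.1819
D_KL(P||Q) = 0.0839 dits

D_KL(P||Q) = 0.0839 ≥ 0 ✓

This non-negativity is a fundamental property: relative entropy cannot be negative because it measures how different Q is from P.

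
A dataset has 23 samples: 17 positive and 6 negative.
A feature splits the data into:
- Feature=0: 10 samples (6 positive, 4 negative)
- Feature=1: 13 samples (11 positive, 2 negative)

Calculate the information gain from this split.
0.0558 bits

Information Gain = H(Y) - H(Y|Feature)

Before split:
P(positive) = 17/23 = 0.7391
H(Y) = 0.8281 bits

After split:
Feature=0: H = 0.9710 bits (weight = 10/23)
Feature=1: H = 0.6194 bits (weight = 13/23)
H(Y|Feature) = (10/23)×0.9710 + (13/23)×0.6194 = 0.7722 bits

Information Gain = 0.8281 - 0.7722 = 0.0558 bits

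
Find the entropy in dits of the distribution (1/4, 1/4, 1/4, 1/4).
0.6021 dits

Shannon entropy is H(X) = -Σ p(x) log p(x).

For P = (1/4, 1/4, 1/4, 1/4):
H = -1/4 × log_10(1/4) -1/4 × log_10(1/4) -1/4 × log_10(1/4) -1/4 × log_10(1/4)
H = 0.6021 dits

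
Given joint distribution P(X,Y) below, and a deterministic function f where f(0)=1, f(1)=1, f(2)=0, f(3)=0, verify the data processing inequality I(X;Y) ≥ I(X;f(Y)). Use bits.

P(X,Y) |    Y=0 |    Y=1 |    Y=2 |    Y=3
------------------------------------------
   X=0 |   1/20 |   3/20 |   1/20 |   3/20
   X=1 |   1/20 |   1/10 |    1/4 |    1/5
I(X;Y) = 0.0884, I(X;f(Y)) = 0.0473, inequality holds: 0.0884 ≥ 0.0473

Data Processing Inequality: For any Markov chain X → Y → Z, we have I(X;Y) ≥ I(X;Z).

Here Z = f(Y) is a deterministic function of Y, forming X → Y → Z.

Original I(X;Y) = 0.0884 bits

After applying f:
P(X,Z) where Z=f(Y):
- P(X,Z=0) = P(X,Y=2) + P(X,Y=3)
- P(X,Z=1) = P(X,Y=0) + P(X,Y=1)

I(X;Z) = I(X;f(Y)) = 0.0473 bits

Verification: 0.0884 ≥ 0.0473 ✓

Information cannot be created by processing; the function f can only lose information about X.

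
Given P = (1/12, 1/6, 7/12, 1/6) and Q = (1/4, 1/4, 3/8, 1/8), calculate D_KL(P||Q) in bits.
0.2114 bits

KL divergence: D_KL(P||Q) = Σ p(x) log(p(x)/q(x))

Computing term by term:
  x=0: 1/12 × log_2[(1/12)/(1/4)] = 1/12 × -1.5850 = -0.1321
  x=1: 1/6 × log_2[(1/6)/(1/4)] = 1/6 × -0.5850 = -0.0975
  x=2: 7/12 × log_2[(7/12)/(3/8)] = 7/12 × 0.6374 = 0.3718
  x=3: 1/6 × log_2[(1/6)/(1/8)] = 1/6 × 0.4150 = 0.0692

D_KL(P||Q) = 0.2114 bits

Note: KL divergence is always non-negative and equals 0 iff P = Q.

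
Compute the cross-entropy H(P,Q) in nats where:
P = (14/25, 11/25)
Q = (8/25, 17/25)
0.8078 nats

Cross-entropy: H(P,Q) = -Σ p(x) log q(x)

Alternatively: H(P,Q) = H(P) + D_KL(P||Q)
H(P) = 0.6859 nats
D_KL(P||Q) = 0.1218 nats

H(P,Q) = 0.6859 + 0.1218 = 0.8078 nats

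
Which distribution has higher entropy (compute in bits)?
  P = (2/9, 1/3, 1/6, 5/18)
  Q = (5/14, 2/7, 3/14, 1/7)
P

Computing entropies in bits:
H(P) = 1.9547
H(Q) = 1.9242

Distribution P has higher entropy.

Intuition: The distribution closer to uniform (more spread out) has higher entropy.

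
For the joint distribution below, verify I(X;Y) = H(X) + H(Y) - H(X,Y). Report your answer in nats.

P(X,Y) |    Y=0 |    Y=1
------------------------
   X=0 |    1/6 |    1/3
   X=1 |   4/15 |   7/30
I(X;Y) = 0.0205 nats

Mutual information has multiple equivalent forms:
- I(X;Y) = H(X) - H(X|Y)
- I(X;Y) = H(Y) - H(Y|X)
- I(X;Y) = H(X) + H(Y) - H(X,Y)

Computing all quantities:
H(X) = 0.6931, H(Y) = 0.6842, H(X,Y) = 1.3569
H(X|Y) = 0.6726, H(Y|X) = 0.6637

Verification:
H(X) - H(X|Y) = 0.6931 - 0.6726 = 0.0205
H(Y) - H(Y|X) = 0.6842 - 0.6637 = 0.0205
H(X) + H(Y) - H(X,Y) = 0.6931 + 0.6842 - 1.3569 = 0.0205

All forms give I(X;Y) = 0.0205 nats. ✓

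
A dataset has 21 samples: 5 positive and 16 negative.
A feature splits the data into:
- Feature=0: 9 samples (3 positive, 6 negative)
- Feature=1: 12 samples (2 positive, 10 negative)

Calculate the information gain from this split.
0.0269 bits

Information Gain = H(Y) - H(Y|Feature)

Before split:
P(positive) = 5/21 = 0.2381
H(Y) = 0.7919 bits

After split:
Feature=0: H = 0.9183 bits (weight = 9/21)
Feature=1: H = 0.6500 bits (weight = 12/21)
H(Y|Feature) = (9/21)×0.9183 + (12/21)×0.6500 = 0.7650 bits

Information Gain = 0.7919 - 0.7650 = 0.0269 bits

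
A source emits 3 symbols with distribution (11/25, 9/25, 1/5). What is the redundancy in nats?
0.0477 nats

Redundancy measures how far a source is from maximum entropy:
R = H_max - H(X)

Maximum entropy for 3 symbols: H_max = log_e(3) = 1.0986 nats
Actual entropy: H(X) = 1.0509 nats
Redundancy: R = 1.0986 - 1.0509 = 0.0477 nats

This redundancy represents potential for compression: the source could be compressed by 0.0477 nats per symbol.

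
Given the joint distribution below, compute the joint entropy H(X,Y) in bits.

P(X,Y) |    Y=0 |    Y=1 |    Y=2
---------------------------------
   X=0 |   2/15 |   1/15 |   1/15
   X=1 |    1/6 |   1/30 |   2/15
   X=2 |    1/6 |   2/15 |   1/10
3.0411 bits

Joint entropy is H(X,Y) = -Σ_{x,y} p(x,y) log p(x,y).

Summing over all non-zero entries:
H(X,Y) = -[2/15·log_2(2/15) + 1/15·log_2(1/15) + 1/15·log_2(1/15) + 1/6·log_2(1/6) + 1/30·log_2(1/30) + 2/15·log_2(2/15) + 1/6·log_2(1/6) + 2/15·log_2(2/15) + 1/10·log_2(1/10)]
H(X,Y) = 3.0411 bits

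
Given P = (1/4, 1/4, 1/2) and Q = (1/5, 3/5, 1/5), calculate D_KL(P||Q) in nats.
0.2951 nats

KL divergence: D_KL(P||Q) = Σ p(x) log(p(x)/q(x))

Computing term by term:
  x=0: 1/4 × log_e[(1/4)/(1/5)] = 1/4 × 0.2231 = 0.0558
  x=1: 1/4 × log_e[(1/4)/(3/5)] = 1/4 × -0.8755 = -0.2189
  x=2: 1/2 × log_e[(1/2)/(1/5)] = 1/2 × 0.9163 = 0.4581

D_KL(P||Q) = 0.2951 nats

Note: KL divergence is always non-negative and equals 0 iff P = Q.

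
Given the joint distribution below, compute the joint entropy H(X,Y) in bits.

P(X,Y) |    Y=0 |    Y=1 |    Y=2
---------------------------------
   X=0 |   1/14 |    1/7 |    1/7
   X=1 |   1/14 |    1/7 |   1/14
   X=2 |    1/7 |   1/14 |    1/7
3.0931 bits

Joint entropy is H(X,Y) = -Σ_{x,y} p(x,y) log p(x,y).

Summing over all non-zero entries:
H(X,Y) = -[1/14·log_2(1/14) + 1/7·log_2(1/7) + 1/7·log_2(1/7) + 1/14·log_2(1/14) + 1/7·log_2(1/7) + 1/14·log_2(1/14) + 1/7·log_2(1/7) + 1/14·log_2(1/14) + 1/7·log_2(1/7)]
H(X,Y) = 3.0931 bits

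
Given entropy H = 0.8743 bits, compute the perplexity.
1.8331

Perplexity is 2^H (or exp(H) for natural log).

H = 0.8743 bits
Perplexity = 2^0.8743 = 1.8331

Interpretation: The model's uncertainty is equivalent to choosing uniformly among 1.8 options.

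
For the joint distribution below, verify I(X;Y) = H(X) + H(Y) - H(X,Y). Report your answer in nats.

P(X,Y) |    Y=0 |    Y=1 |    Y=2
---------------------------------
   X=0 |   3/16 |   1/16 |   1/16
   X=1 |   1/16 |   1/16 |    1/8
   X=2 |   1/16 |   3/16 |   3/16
I(X;Y) = 0.0985 nats

Mutual information has multiple equivalent forms:
- I(X;Y) = H(X) - H(X|Y)
- I(X;Y) = H(Y) - H(Y|X)
- I(X;Y) = H(X) + H(Y) - H(X,Y)

Computing all quantities:
H(X) = 1.0717, H(Y) = 1.0948, H(X,Y) = 2.0680
H(X|Y) = 0.9732, H(Y|X) = 0.9962

Verification:
H(X) - H(X|Y) = 1.0717 - 0.9732 = 0.0985
H(Y) - H(Y|X) = 1.0948 - 0.9962 = 0.0985
H(X) + H(Y) - H(X,Y) = 1.0717 + 1.0948 - 2.0680 = 0.0985

All forms give I(X;Y) = 0.0985 nats. ✓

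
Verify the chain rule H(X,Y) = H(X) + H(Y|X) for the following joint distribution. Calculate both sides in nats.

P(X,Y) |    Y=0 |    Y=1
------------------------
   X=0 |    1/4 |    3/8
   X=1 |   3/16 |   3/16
H(X,Y) = 1.3421, H(X) = 0.6616, H(Y|X) = 0.6806 (all in nats)

Chain rule: H(X,Y) = H(X) + H(Y|X)

Left side — joint entropy directly:
H(X,Y) = -Σ p(x,y) log p(x,y) = 1.3421 nats

Right side — compute H(Y|X) from the conditional distributions:
P(X) = (5/8, 3/8), so H(X) = 0.6616 nats
H(Y|X) = Σ_x P(X=x) · H(Y|X=x):
  P(Y|X=0) = (2/5, 3/5), H(Y|X=0) = 0.6730, weight P(X=0) = 5/8
  P(Y|X=1) = (1/2, 1/2), H(Y|X=1) = 0.6931, weight P(X=1) = 3/8
H(Y|X) = 0.6806 nats

H(X) + H(Y|X) = 0.6616 + 0.6806 = 1.3421 nats

Both sides equal 1.3421 nats. ✓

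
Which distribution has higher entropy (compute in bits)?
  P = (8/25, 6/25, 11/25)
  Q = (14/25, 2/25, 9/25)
P

Computing entropies in bits:
H(P) = 1.5413
H(Q) = 1.2906

Distribution P has higher entropy.

Intuition: The distribution closer to uniform (more spread out) has higher entropy.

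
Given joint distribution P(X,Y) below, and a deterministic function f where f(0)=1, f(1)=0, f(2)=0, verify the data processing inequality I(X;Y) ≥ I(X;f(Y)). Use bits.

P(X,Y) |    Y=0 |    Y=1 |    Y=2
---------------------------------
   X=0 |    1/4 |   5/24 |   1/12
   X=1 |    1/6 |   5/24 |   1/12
I(X;Y) = 0.0071, I(X;f(Y)) = 0.0071, inequality holds: 0.0071 ≥ 0.0071

Data Processing Inequality: For any Markov chain X → Y → Z, we have I(X;Y) ≥ I(X;Z).

Here Z = f(Y) is a deterministic function of Y, forming X → Y → Z.

Original I(X;Y) = 0.0071 bits

After applying f:
P(X,Z) where Z=f(Y):
- P(X,Z=0) = P(X,Y=1) + P(X,Y=2)
- P(X,Z=1) = P(X,Y=0)

I(X;Z) = I(X;f(Y)) = 0.0071 bits

Verification: 0.0071 ≥ 0.0071 ✓

Information cannot be created by processing; the function f can only lose information about X.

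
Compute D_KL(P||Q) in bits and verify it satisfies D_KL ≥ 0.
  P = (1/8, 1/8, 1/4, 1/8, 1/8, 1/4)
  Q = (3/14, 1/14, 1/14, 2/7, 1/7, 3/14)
0.3380 bits

KL divergence satisfies the Gibbs inequality: D_KL(P||Q) ≥ 0 for all distributions P, Q.

D_KL(P||Q) = Σ p(x) log(p(x)/q(x))
Term by term:
  x=0: 1/8 × log_2[(1/8)/(3/14)] = -0.0972
  x=1: 1/8 × log_2[(1/8)/(1/14)] = 0.1009
  x=2: 1/4 × log_2[(1/4)/(1/14)] = 0.4518
  x=3: 1/8 × log_2[(1/8)/(2/7)] = -0.1491
  x=4: 1/8 × log_2[(1/8)/(1/7)] = -0.0241
  x=5: 1/4 × log_2[(1/4)/(3/14)] = 0.0556
D_KL(P||Q) = 0.3380 bits

D_KL(P||Q) = 0.3380 ≥ 0 ✓

This non-negativity is a fundamental property: relative entropy cannot be negative because it measures how different Q is from P.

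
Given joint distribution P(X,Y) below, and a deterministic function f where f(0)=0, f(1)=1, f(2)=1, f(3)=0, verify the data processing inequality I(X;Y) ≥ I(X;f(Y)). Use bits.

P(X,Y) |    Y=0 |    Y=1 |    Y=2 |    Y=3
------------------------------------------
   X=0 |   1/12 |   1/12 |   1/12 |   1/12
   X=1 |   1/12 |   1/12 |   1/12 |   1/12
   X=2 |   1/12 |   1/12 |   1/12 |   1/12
I(X;Y) = 0.0000, I(X;f(Y)) = 0.0000, inequality holds: 0.0000 ≥ 0.0000

Data Processing Inequality: For any Markov chain X → Y → Z, we have I(X;Y) ≥ I(X;Z).

Here Z = f(Y) is a deterministic function of Y, forming X → Y → Z.

Original I(X;Y) = 0.0000 bits

After applying f:
P(X,Z) where Z=f(Y):
- P(X,Z=0) = P(X,Y=0) + P(X,Y=3)
- P(X,Z=1) = P(X,Y=1) + P(X,Y=2)

I(X;Z) = I(X;f(Y)) = 0.0000 bits

Verification: 0.0000 ≥ 0.0000 ✓

Information cannot be created by processing; the function f can only lose information about X.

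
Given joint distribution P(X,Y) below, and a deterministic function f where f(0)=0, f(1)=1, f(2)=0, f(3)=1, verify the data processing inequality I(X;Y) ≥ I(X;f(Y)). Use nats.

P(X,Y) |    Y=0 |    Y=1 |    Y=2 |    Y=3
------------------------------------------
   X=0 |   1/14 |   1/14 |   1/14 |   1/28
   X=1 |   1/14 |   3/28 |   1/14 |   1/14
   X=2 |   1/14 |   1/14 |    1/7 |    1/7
I(X;Y) = 0.0334, I(X;f(Y)) = 0.0045, inequality holds: 0.0334 ≥ 0.0045

Data Processing Inequality: For any Markov chain X → Y → Z, we have I(X;Y) ≥ I(X;Z).

Here Z = f(Y) is a deterministic function of Y, forming X → Y → Z.

Original I(X;Y) = 0.0334 nats

After applying f:
P(X,Z) where Z=f(Y):
- P(X,Z=0) = P(X,Y=0) + P(X,Y=2)
- P(X,Z=1) = P(X,Y=1) + P(X,Y=3)

I(X;Z) = I(X;f(Y)) = 0.0045 nats

Verification: 0.0334 ≥ 0.0045 ✓

Information cannot be created by processing; the function f can only lose information about X.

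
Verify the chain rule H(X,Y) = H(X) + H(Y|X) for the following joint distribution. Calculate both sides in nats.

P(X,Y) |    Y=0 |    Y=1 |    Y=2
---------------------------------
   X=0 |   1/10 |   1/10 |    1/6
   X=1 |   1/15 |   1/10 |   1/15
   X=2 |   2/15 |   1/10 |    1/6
H(X,Y) = 2.1480, H(X) = 1.0740, H(Y|X) = 1.0741 (all in nats)

Chain rule: H(X,Y) = H(X) + H(Y|X)

Left side — joint entropy directly:
H(X,Y) = -Σ p(x,y) log p(x,y) = 2.1480 nats

Right side — compute H(Y|X) from the conditional distributions:
P(X) = (11/30, 7/30, 2/5), so H(X) = 1.0740 nats
H(Y|X) = Σ_x P(X=x) · H(Y|X=x):
  P(Y|X=0) = (3/11, 3/11, 5/11), H(Y|X=0) = 1.0671, weight P(X=0) = 11/30
  P(Y|X=1) = (2/7, 3/7, 2/7), H(Y|X=1) = 1.0790, weight P(X=1) = 7/30
  P(Y|X=2) = (1/3, 1/4, 5/12), H(Y|X=2) = 1.0776, weight P(X=2) = 2/5
H(Y|X) = 1.0741 nats

H(X) + H(Y|X) = 1.0740 + 1.0741 = 2.1480 nats

Both sides equal 2.1480 nats. ✓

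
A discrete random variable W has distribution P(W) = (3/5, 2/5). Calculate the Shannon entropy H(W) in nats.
0.6730 nats

Shannon entropy is H(X) = -Σ p(x) log p(x).

For P = (3/5, 2/5):
H = -3/5 × log_e(3/5) -2/5 × log_e(2/5)
H = 0.6730 nats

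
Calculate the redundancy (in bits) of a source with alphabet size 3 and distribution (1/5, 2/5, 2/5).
0.0630 bits

Redundancy measures how far a source is from maximum entropy:
R = H_max - H(X)

Maximum entropy for 3 symbols: H_max = log_2(3) = 1.5850 bits
Actual entropy: H(X) = 1.5219 bits
Redundancy: R = 1.5850 - 1.5219 = 0.0630 bits

This redundancy represents potential for compression: the source could be compressed by 0.0630 bits per symbol.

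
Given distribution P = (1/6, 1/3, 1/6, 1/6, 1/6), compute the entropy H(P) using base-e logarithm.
1.5607 nats

Shannon entropy is H(X) = -Σ p(x) log p(x).

For P = (1/6, 1/3, 1/6, 1/6, 1/6):
H = -1/6 × log_e(1/6) -1/3 × log_e(1/3) -1/6 × log_e(1/6) -1/6 × log_e(1/6) -1/6 × log_e(1/6)
H = 1.5607 nats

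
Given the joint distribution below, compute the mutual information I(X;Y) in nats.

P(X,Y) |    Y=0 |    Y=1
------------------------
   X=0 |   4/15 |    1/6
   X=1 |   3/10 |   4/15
0.0037 nats

Mutual information: I(X;Y) = H(X) + H(Y) - H(X,Y)

Marginals:
P(X) = (13/30, 17/30), H(X) = 0.6842 nats
P(Y) = (17/30, 13/30), H(Y) = 0.6842 nats

Joint entropy: H(X,Y) = 1.3648 nats

I(X;Y) = 0.6842 + 0.6842 - 1.3648 = 0.0037 nats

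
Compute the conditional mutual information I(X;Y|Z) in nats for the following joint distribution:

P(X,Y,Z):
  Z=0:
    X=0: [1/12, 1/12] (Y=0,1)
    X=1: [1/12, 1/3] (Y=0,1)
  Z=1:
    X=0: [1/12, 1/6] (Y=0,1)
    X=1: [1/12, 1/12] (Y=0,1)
0.0307 nats

Conditional mutual information: I(X;Y|Z) = H(X|Z) + H(Y|Z) - H(X,Y|Z)

H(Z) = 0.6792
H(X,Z) = 1.3086 → H(X|Z) = 0.6294
H(Y,Z) = 1.3086 → H(Y|Z) = 0.6294
H(X,Y,Z) = 1.9073 → H(X,Y|Z) = 1.2281

I(X;Y|Z) = 0.6294 + 0.6294 - 1.2281 = 0.0307 nats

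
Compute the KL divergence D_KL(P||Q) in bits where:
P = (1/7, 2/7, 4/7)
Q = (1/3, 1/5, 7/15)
0.1394 bits

KL divergence: D_KL(P||Q) = Σ p(x) log(p(x)/q(x))

Computing term by term:
  x=0: 1/7 × log_2[(1/7)/(1/3)] = 1/7 × -1.2224 = -0.1746
  x=1: 2/7 × log_2[(2/7)/(1/5)] = 2/7 × 0.5146 = 0.1470
  x=2: 4/7 × log_2[(4/7)/(7/15)] = 4/7 × 0.2922 = 0.1670

D_KL(P||Q) = 0.1394 bits

Note: KL divergence is always non-negative and equals 0 iff P = Q.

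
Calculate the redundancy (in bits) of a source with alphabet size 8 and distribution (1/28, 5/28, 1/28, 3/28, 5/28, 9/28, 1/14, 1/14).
0.3535 bits

Redundancy measures how far a source is from maximum entropy:
R = H_max - H(X)

Maximum entropy for 8 symbols: H_max = log_2(8) = 3.0000 bits
Actual entropy: H(X) = 2.6465 bits
Redundancy: R = 3.0000 - 2.6465 = 0.3535 bits

This redundancy represents potential for compression: the source could be compressed by 0.3535 bits per symbol.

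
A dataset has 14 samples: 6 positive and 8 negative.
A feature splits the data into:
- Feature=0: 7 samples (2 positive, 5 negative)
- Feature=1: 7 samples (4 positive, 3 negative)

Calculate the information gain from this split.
0.0611 bits

Information Gain = H(Y) - H(Y|Feature)

Before split:
P(positive) = 6/14 = 0.4286
H(Y) = 0.9852 bits

After split:
Feature=0: H = 0.8631 bits (weight = 7/14)
Feature=1: H = 0.9852 bits (weight = 7/14)
H(Y|Feature) = (7/14)×0.8631 + (7/14)×0.9852 = 0.9242 bits

Information Gain = 0.9852 - 0.9242 = 0.0611 bits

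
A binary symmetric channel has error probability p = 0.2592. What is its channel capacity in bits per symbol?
0.1745 bits

For a binary symmetric channel (BSC) with error probability p:
Capacity C = 1 - H(p) bits per symbol

where H(p) = -p log₂(p) - (1-p) log₂(1-p) is the binary entropy function.

H(0.2592) = 0.8255 bits
C = 1 - 0.8255 = 0.1745 bits per symbol

This means we can reliably transmit up to 0.1745 bits of information per channel use.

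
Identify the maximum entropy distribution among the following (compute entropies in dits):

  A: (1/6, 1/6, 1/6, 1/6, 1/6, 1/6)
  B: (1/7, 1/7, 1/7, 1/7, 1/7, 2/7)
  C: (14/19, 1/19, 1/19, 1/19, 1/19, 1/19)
A

For a discrete distribution over n outcomes, entropy is maximized by the uniform distribution.

Computing entropies:
H(A) = 0.7782 dits
H(B) = 0.7591 dits
H(C) = 0.4342 dits

The uniform distribution (where all probabilities equal 1/6) achieves the maximum entropy of log_10(6) = 0.7782 dits.

Distribution A has the highest entropy.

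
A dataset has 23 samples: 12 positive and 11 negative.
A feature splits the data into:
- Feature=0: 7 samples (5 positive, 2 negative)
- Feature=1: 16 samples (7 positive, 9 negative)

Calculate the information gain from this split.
0.0482 bits

Information Gain = H(Y) - H(Y|Feature)

Before split:
P(positive) = 12/23 = 0.5217
H(Y) = 0.9986 bits

After split:
Feature=0: H = 0.8631 bits (weight = 7/23)
Feature=1: H = 0.9887 bits (weight = 16/23)
H(Y|Feature) = (7/23)×0.8631 + (16/23)×0.9887 = 0.9505 bits

Information Gain = 0.9986 - 0.9505 = 0.0482 bits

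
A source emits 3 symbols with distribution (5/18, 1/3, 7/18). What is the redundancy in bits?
0.0134 bits

Redundancy measures how far a source is from maximum entropy:
R = H_max - H(X)

Maximum entropy for 3 symbols: H_max = log_2(3) = 1.5850 bits
Actual entropy: H(X) = 1.5715 bits
Redundancy: R = 1.5850 - 1.5715 = 0.0134 bits

This redundancy represents potential for compression: the source could be compressed by 0.0134 bits per symbol.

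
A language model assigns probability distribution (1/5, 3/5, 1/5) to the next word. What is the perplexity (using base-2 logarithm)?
2.5864

Perplexity is 2^H (or exp(H) for natural log).

First, H = -Σ p log p = 1.3710 bits
Perplexity = 2^1.3710 = 2.5864

Interpretation: The model's uncertainty is equivalent to choosing uniformly among 2.6 options.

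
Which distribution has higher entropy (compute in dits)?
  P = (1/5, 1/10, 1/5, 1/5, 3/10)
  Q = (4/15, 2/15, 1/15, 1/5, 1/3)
P

Computing entropies in dits:
H(P) = 0.6762
H(Q) = 0.6470

Distribution P has higher entropy.

Intuition: The distribution closer to uniform (more spread out) has higher entropy.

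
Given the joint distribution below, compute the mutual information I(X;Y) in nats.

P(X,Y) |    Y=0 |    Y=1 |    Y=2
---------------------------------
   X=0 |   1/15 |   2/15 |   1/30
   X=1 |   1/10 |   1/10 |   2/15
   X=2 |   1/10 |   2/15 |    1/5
0.0438 nats

Mutual information: I(X;Y) = H(X) + H(Y) - H(X,Y)

Marginals:
P(X) = (7/30, 1/3, 13/30), H(X) = 1.0681 nats
P(Y) = (4/15, 11/30, 11/30), H(Y) = 1.0882 nats

Joint entropy: H(X,Y) = 2.1125 nats

I(X;Y) = 1.0681 + 1.0882 - 2.1125 = 0.0438 nats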